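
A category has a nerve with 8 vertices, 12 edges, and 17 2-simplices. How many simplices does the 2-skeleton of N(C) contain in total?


The 2-skeleton of the nerve N(C) consists of simplices in dimensions 0, 1, 2:
  |N(C)_0| = 8 (objects)
  |N(C)_1| = 12 (morphisms)
  |N(C)_2| = 17 (composable pairs)
Total = 8 + 12 + 17 = 37

37


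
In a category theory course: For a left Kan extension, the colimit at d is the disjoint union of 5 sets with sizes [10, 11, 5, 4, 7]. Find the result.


Pointwise, the left Kan extension (Lan_F H)(d) is the colimit, indexed
by the comma category (F downarrow d), of H composed with the
projection (F downarrow d) -> C. Here that colimit is given
as a coproduct (disjoint union) of sets, so its cardinality is the
sum of the sizes of the summands.
Coproduct of sets with sizes: 10 + 11 + 5 + 4 + 7
= 37

37


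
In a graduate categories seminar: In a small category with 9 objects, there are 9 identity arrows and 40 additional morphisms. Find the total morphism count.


Each object has an identity morphism, giving 9 identities.
Adding the 40 non-identity morphisms:
Total = 9 + 40 = 49

49


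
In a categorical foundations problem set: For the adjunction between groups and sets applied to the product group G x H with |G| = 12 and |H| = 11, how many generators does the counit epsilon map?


The counit epsilon_K: F(U(K)) -> K of the Free-Forgetful adjunction
maps |K| generators of F(U(K)) into K. For K = G x H (the product group),
|G x H| = |G| * |H|.
Total generators mapped = 12 * 11 = 132.

132


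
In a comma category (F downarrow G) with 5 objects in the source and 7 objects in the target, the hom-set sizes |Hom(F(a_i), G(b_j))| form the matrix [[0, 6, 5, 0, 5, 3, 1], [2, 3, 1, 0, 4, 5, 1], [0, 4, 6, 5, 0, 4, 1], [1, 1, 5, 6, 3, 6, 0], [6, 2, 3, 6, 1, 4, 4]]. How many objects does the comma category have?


Objects of (F downarrow G) are triples (a, b, h: F(a)->G(b)).
The count equals the sum of all entries in the hom-matrix.
sum(row 0) = 20
sum(row 1) = 16
sum(row 2) = 20
sum(row 3) = 22
sum(row 4) = 26
Grand total = 104

104


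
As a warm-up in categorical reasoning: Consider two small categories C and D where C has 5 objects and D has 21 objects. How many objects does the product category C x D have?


The product category C x D has objects that are pairs (c, d).
Number of pairs = |Ob(C)| * |Ob(D)| = 5 * 21 = 105

105


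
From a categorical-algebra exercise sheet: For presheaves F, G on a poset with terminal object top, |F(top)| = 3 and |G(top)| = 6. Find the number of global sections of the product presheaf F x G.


Global sections of a presheaf on a poset with terminal top satisfy
Gamma(H) ~ H(top). Presheaves admit pointwise products, so
(F x G)(top) = F(top) x G(top) (Cartesian product).
|Gamma(F x G)| = |F(top)| * |G(top)| = 3 * 6 = 18.

18


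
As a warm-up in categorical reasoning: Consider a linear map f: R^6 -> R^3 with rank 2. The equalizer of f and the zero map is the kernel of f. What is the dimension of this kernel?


The equalizer of f and the zero map is ker(f).
By the rank-nullity theorem: dim(ker(f)) = dim(domain) - rank(f).
dim(ker(f)) = 6 - 2 = 4

4


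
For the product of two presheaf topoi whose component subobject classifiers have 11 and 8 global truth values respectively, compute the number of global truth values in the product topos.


In a product of presheaf topoi E_1 x E_2, the subobject classifier
is Omega = Omega_1 x Omega_2 (componentwise), so
|Omega(top)| = |Omega_1(top_1)| * |Omega_2(top_2)|.
= 11 * 8 = 88.

88


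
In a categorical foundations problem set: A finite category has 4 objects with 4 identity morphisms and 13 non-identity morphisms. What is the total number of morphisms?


Each object has an identity morphism, giving 4 identities.
Adding the 13 non-identity morphisms:
Total = 4 + 13 = 17

17


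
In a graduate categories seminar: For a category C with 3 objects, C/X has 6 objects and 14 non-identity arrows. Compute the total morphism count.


In the slice category C/X, objects are morphisms to X.
Identity morphisms: 6 (one per object of C/X).
Non-identity morphisms: 14.
Total = 6 + 14 = 20

20


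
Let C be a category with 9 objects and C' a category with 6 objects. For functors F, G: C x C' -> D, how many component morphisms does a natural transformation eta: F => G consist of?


A natural transformation eta: F => G assigns one component morphism per
object of the domain category.
The domain is the product category C x C', so
|Ob(C x C')| = |Ob(C)| * |Ob(C')| = 9 * 6 = 54.
Therefore eta has 54 component morphisms.

54


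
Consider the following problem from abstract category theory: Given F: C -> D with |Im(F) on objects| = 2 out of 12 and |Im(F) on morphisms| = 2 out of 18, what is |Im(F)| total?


The image of F consists of distinct objects and distinct morphisms.
|Im(F)| on objects = 2
|Im(F)| on morphisms = 2
Total image cardinality = 2 + 2 = 4

4


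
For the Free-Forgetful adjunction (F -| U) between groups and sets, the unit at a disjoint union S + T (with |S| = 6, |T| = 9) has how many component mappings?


The unit eta_X: X -> U(F(X)) of the Free-Forgetful adjunction
maps each element of X to a generator of F(X). For X = S + T (disjoint
union in Set), |S + T| = |S| + |T|.
Total mappings = 6 + 9 = 15.

15


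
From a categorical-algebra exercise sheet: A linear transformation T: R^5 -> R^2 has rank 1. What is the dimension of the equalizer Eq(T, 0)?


The equalizer of f and the zero map is ker(f).
By the rank-nullity theorem: dim(ker(f)) = dim(domain) - rank(f).
dim(ker(f)) = 5 - 1 = 4

4


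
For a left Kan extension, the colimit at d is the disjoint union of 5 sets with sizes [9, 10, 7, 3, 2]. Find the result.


Pointwise, the left Kan extension (Lan_F H)(d) is the colimit, indexed
by the comma category (F downarrow d), of H composed with the
projection (F downarrow d) -> C. Here that colimit is given
as a coproduct (disjoint union) of sets, so its cardinality is the
sum of the sizes of the summands.
Coproduct of sets with sizes: 9 + 10 + 7 + 3 + 2
= 31

31


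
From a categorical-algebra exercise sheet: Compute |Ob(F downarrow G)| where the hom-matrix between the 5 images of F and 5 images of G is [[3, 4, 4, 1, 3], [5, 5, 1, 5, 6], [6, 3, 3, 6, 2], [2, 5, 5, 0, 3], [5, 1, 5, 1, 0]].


Objects of (F downarrow G) are triples (a, b, h: F(a)->G(b)).
The count equals the sum of all entries in the hom-matrix.
sum(row 0) = 15
sum(row 1) = 22
sum(row 2) = 20
sum(row 3) = 15
sum(row 4) = 12
Grand total = 84

84


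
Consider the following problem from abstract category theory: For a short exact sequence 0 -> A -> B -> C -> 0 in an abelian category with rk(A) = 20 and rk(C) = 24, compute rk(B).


For a short exact sequence 0 -> A -> B -> C -> 0,
rank is additive: rank(B) = rank(A) + rank(C).
rank(B) = 20 + 24 = 44

44


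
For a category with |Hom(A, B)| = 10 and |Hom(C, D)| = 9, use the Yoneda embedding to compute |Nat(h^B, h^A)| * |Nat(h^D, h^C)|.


By the Yoneda lemma, Nat(h^B, h^A) is isomorphic to Hom(A, B),
so |Nat(h^B, h^A)| = |Hom(A, B)| and |Nat(h^D, h^C)| = |Hom(C, D)|.
|Hom(A, B)| = 10, |Hom(C, D)| = 9.
|Nat(h^B, h^A) x Nat(h^D, h^C)| = 10 * 9 = 90

90


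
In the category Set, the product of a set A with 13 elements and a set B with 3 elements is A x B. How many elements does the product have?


In Set, the product A x B is the Cartesian product.
By the universal property, |A x B| = |A| * |B|.
|A x B| = 13 * 3 = 39

39


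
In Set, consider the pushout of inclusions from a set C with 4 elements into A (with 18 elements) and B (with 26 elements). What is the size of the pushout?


The pushout A +_C B identifies the images of C in A and B.
|A +_C B| = |A| + |B| - |C| (for injections).
= 18 + 26 - 4 = 40

40


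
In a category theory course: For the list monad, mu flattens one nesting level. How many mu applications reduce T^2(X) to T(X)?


Each application of mu: T^2 -> T removes one layer of nesting.
Starting at depth 2 (i.e., T^2(X)), we need to reach T(X).
Number of mu applications = 2 - 1 = 1

1


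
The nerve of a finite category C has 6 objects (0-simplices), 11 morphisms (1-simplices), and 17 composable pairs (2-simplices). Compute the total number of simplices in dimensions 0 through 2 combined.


The 2-skeleton of the nerve N(C) consists of simplices in dimensions 0, 1, 2:
  |N(C)_0| = 6 (objects)
  |N(C)_1| = 11 (morphisms)
  |N(C)_2| = 17 (composable pairs)
Total = 6 + 11 + 17 = 34

34


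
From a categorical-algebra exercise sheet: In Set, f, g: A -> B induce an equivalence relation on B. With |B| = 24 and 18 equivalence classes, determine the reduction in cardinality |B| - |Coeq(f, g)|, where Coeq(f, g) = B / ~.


The coequalizer Coeq(f, g) = B / ~ has one element per equivalence class.
|B| = 24, |Coeq(f, g)| = 18.
|B| - |Coeq(f, g)| = 24 - 18 = 6.

6


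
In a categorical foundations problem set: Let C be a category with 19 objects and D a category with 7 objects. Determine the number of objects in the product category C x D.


The product category C x D has objects that are pairs (c, d).
Number of pairs = |Ob(C)| * |Ob(D)| = 19 * 7 = 133

133


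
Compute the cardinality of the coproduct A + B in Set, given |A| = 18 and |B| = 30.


In Set, the coproduct A + B is the disjoint union.
|A + B| = |A| + |B| = 18 + 30 = 48

48


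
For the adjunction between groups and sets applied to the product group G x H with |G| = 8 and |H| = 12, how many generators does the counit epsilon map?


The counit epsilon_K: F(U(K)) -> K of the Free-Forgetful adjunction
maps |K| generators of F(U(K)) into K. For K = G x H (the product group),
|G x H| = |G| * |H|.
Total generators mapped = 8 * 12 = 96.

96


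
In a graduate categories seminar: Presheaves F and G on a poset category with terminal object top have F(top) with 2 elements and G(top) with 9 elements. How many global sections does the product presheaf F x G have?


Global sections of a presheaf on a poset with terminal top satisfy
Gamma(H) ~ H(top). Presheaves admit pointwise products, so
(F x G)(top) = F(top) x G(top) (Cartesian product).
|Gamma(F x G)| = |F(top)| * |G(top)| = 2 * 9 = 18.

18


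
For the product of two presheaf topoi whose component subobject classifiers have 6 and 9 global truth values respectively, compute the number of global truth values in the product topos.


In a product of presheaf topoi E_1 x E_2, the subobject classifier
is Omega = Omega_1 x Omega_2 (componentwise), so
|Omega(top)| = |Omega_1(top_1)| * |Omega_2(top_2)|.
= 6 * 9 = 54.

54


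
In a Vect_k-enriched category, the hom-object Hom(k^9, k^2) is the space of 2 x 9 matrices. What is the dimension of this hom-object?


In Vect-enriched categories, Hom(k^n, k^m) is the space of m x n matrices.
dim(Hom(k^9, k^2)) = 2 * 9 = 18

18


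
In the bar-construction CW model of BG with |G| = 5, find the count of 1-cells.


In the bar-construction CW model of BG, the n-cells are indexed by
n-tuples [g_1|...|g_n] of non-identity elements of G (degenerate
simplices with some g_i = e do not contribute cells), so there are
(|G| - 1)^n n-cells.
For dim = 1 with |G| = 5:
cells = (5 - 1)^1 = 4^1 = 4

4


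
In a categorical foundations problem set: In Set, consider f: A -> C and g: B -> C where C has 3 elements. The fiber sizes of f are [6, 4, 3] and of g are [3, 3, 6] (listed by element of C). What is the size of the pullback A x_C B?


The pullback A x_C B consists of pairs (a, b) with f(a) = g(b).
For each element c in C, the fiber product has |f^-1(c)| * |g^-1(c)| elements.
Summing over C: 6 * 3 + 4 * 3 + 3 * 6
= 18 + 12 + 18 = 48

48


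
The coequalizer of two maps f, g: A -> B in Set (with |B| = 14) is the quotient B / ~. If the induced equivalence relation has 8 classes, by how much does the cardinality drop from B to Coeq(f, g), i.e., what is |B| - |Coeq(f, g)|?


The coequalizer Coeq(f, g) = B / ~ has one element per equivalence class.
|B| = 14, |Coeq(f, g)| = 8.
|B| - |Coeq(f, g)| = 14 - 8 = 6.

6


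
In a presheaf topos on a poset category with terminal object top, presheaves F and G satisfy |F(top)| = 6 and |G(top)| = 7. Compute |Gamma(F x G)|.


Global sections of a presheaf on a poset with terminal top satisfy
Gamma(H) ~ H(top). Presheaves admit pointwise products, so
(F x G)(top) = F(top) x G(top) (Cartesian product).
|Gamma(F x G)| = |F(top)| * |G(top)| = 6 * 7 = 42.

42


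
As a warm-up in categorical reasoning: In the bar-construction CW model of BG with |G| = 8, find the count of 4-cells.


In the bar-construction CW model of BG, the n-cells are indexed by
n-tuples [g_1|...|g_n] of non-identity elements of G (degenerate
simplices with some g_i = e do not contribute cells), so there are
(|G| - 1)^n n-cells.
For dim = 4 with |G| = 8:
cells = (8 - 1)^4 = 7^4 = 2401

2401


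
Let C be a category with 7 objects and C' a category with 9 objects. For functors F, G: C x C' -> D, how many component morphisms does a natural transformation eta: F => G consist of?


A natural transformation eta: F => G assigns one component morphism per
object of the domain category.
The domain is the product category C x C', so
|Ob(C x C')| = |Ob(C)| * |Ob(C')| = 7 * 9 = 63.
Therefore eta has 63 component morphisms.

63


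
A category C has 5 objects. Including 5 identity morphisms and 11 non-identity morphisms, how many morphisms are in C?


Each object has an identity morphism, giving 5 identities.
Adding the 11 non-identity morphisms:
Total = 5 + 11 = 16

16


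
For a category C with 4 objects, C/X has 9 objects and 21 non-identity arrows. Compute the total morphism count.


In the slice category C/X, objects are morphisms to X.
Identity morphisms: 9 (one per object of C/X).
Non-identity morphisms: 21.
Total = 9 + 21 = 30

30


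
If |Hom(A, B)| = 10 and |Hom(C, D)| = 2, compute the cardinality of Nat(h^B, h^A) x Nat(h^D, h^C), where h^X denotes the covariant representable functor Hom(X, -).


By the Yoneda lemma, Nat(h^B, h^A) is isomorphic to Hom(A, B),
so |Nat(h^B, h^A)| = |Hom(A, B)| and |Nat(h^D, h^C)| = |Hom(C, D)|.
|Hom(A, B)| = 10, |Hom(C, D)| = 2.
|Nat(h^B, h^A) x Nat(h^D, h^C)| = 10 * 2 = 20

20


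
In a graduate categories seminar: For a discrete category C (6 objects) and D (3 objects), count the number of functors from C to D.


A functor from a discrete category C to D is determined by
where each object maps. Each of the 6 objects of C can map
to any of the 3 objects of D independently.
Number of functors = 3^6 = 729

729


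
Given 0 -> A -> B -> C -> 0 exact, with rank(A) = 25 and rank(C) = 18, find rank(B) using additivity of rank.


For a short exact sequence 0 -> A -> B -> C -> 0,
rank is additive: rank(B) = rank(A) + rank(C).
rank(B) = 25 + 18 = 43

43


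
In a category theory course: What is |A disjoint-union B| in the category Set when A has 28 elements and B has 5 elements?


In Set, the coproduct A + B is the disjoint union.
|A + B| = |A| + |B| = 28 + 5 = 33

33


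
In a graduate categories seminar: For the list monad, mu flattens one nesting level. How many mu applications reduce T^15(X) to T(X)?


Each application of mu: T^2 -> T removes one layer of nesting.
Starting at depth 15 (i.e., T^15(X)), we need to reach T(X).
Number of mu applications = 15 - 1 = 14

14


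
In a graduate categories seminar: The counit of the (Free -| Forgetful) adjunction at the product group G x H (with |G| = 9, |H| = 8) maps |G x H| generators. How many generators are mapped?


The counit epsilon_K: F(U(K)) -> K of the Free-Forgetful adjunction
maps |K| generators of F(U(K)) into K. For K = G x H (the product group),
|G x H| = |G| * |H|.
Total generators mapped = 9 * 8 = 72.

72


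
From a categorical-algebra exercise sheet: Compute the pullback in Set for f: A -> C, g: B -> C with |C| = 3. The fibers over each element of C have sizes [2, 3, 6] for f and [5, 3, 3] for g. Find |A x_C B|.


The pullback A x_C B consists of pairs (a, b) with f(a) = g(b).
For each element c in C, the fiber product has |f^-1(c)| * |g^-1(c)| elements.
Summing over C: 2 * 5 + 3 * 3 + 6 * 3
= 10 + 9 + 18 = 37

37


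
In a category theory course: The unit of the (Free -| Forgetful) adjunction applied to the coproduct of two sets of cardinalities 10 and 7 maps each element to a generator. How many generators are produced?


The unit eta_X: X -> U(F(X)) of the Free-Forgetful adjunction
maps each element of X to a generator of F(X). For X = S + T (disjoint
union in Set), |S + T| = |S| + |T|.
Total mappings = 10 + 7 = 17.

17


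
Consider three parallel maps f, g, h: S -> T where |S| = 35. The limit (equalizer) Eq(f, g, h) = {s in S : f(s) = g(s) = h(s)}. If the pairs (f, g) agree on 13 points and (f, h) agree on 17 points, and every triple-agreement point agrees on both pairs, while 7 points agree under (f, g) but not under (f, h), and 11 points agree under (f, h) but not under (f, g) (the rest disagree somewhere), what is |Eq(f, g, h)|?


Eq(f, g, h) is the triple-agreement set: points in S where all three
maps take the same value. Using inclusion-exclusion on the pairwise data:
Pair (f, g) agrees on 13 points; pair (f, h) on 17 points.
Points agreeing under (f, g) but not (f, h) = 7; under (f, h) but not (f, g) = 11.
Triple-agreement = agreement-in-(f, g) minus points that agree under (f, g) but not (f, h):
|Eq(f, g, h)| = 13 - 7 = 6
(cross-check via (f, h): 17 - 11 = 6.)

6


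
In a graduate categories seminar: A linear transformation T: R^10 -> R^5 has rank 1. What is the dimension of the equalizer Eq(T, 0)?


The equalizer of f and the zero map is ker(f).
By the rank-nullity theorem: dim(ker(f)) = dim(domain) - rank(f).
dim(ker(f)) = 10 - 1 = 9

9


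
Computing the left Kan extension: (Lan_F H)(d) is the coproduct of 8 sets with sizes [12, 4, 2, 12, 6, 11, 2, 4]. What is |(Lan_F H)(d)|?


Pointwise, the left Kan extension (Lan_F H)(d) is the colimit, indexed
by the comma category (F downarrow d), of H composed with the
projection (F downarrow d) -> C. Here that colimit is given
as a coproduct (disjoint union) of sets, so its cardinality is the
sum of the sizes of the summands.
Coproduct of sets with sizes: 12 + 4 + 2 + 12 + 6 + 11 + 2 + 4
= 53

53


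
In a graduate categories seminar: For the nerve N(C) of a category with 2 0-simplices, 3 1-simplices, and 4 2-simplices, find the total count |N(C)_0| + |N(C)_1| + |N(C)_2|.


The 2-skeleton of the nerve N(C) consists of simplices in dimensions 0, 1, 2:
  |N(C)_0| = 2 (objects)
  |N(C)_1| = 3 (morphisms)
  |N(C)_2| = 4 (composable pairs)
Total = 2 + 3 + 4 = 9

9


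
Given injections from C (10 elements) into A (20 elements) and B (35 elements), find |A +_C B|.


The pushout A +_C B identifies the images of C in A and B.
|A +_C B| = |A| + |B| - |C| (for injections).
= 20 + 35 - 10 = 45

45


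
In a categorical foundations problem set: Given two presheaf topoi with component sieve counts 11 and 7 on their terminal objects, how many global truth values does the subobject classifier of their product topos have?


In a product of presheaf topoi E_1 x E_2, the subobject classifier
is Omega = Omega_1 x Omega_2 (componentwise), so
|Omega(top)| = |Omega_1(top_1)| * |Omega_2(top_2)|.
= 11 * 7 = 77.

77


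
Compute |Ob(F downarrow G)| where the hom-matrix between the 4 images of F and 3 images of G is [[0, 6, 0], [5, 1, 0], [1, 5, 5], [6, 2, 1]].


Objects of (F downarrow G) are triples (a, b, h: F(a)->G(b)).
The count equals the sum of all entries in the hom-matrix.
sum(row 0) = 6
sum(row 1) = 6
sum(row 2) = 11
sum(row 3) = 9
Grand total = 32

32


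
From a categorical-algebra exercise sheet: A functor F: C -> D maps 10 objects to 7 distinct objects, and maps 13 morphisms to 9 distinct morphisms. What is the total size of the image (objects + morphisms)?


The image of F consists of distinct objects and distinct morphisms.
|Im(F)| on objects = 7
|Im(F)| on morphisms = 9
Total image cardinality = 7 + 9 = 16

16


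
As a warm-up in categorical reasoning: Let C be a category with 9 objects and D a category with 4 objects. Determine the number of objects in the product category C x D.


The product category C x D has objects that are pairs (c, d).
Number of pairs = |Ob(C)| * |Ob(D)| = 9 * 4 = 36

36


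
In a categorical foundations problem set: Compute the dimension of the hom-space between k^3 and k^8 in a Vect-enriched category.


In Vect-enriched categories, Hom(k^n, k^m) is the space of m x n matrices.
dim(Hom(k^3, k^8)) = 8 * 3 = 24

24


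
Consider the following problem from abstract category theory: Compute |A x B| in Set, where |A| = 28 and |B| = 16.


In Set, the product A x B is the Cartesian product.
By the universal property, |A x B| = |A| * |B|.
|A x B| = 28 * 16 = 448

448


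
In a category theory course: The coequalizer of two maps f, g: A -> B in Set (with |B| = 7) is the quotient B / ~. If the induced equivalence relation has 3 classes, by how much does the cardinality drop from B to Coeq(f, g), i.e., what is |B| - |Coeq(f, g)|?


The coequalizer Coeq(f, g) = B / ~ has one element per equivalence class.
|B| = 7, |Coeq(f, g)| = 3.
|B| - |Coeq(f, g)| = 7 - 3 = 4.

4


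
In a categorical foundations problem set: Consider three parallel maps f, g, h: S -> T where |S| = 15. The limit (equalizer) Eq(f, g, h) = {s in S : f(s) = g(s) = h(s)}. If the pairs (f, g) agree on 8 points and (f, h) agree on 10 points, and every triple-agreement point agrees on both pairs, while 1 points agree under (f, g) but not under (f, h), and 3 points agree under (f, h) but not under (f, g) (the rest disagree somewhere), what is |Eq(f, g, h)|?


Eq(f, g, h) is the triple-agreement set: points in S where all three
maps take the same value. Using inclusion-exclusion on the pairwise data:
Pair (f, g) agrees on 8 points; pair (f, h) on 10 points.
Points agreeing under (f, g) but not (f, h) = 1; under (f, h) but not (f, g) = 3.
Triple-agreement = agreement-in-(f, g) minus points that agree under (f, g) but not (f, h):
|Eq(f, g, h)| = 8 - 1 = 7
(cross-check via (f, h): 10 - 3 = 7.)

7


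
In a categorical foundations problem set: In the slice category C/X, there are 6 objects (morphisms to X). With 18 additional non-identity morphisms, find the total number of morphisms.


In the slice category C/X, objects are morphisms to X.
Identity morphisms: 6 (one per object of C/X).
Non-identity morphisms: 18.
Total = 6 + 18 = 24

24


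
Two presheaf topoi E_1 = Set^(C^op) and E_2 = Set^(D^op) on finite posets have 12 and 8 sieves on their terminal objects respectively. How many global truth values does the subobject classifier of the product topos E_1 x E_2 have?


In a product of presheaf topoi E_1 x E_2, the subobject classifier
is Omega = Omega_1 x Omega_2 (componentwise), so
|Omega(top)| = |Omega_1(top_1)| * |Omega_2(top_2)|.
= 12 * 8 = 96.

96


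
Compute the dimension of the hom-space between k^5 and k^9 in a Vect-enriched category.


In Vect-enriched categories, Hom(k^n, k^m) is the space of m x n matrices.
dim(Hom(k^5, k^9)) = 9 * 5 = 45

45


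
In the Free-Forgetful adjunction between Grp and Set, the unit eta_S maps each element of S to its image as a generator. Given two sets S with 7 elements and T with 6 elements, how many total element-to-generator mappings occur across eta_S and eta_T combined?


The unit eta_X: X -> U(F(X)) of the Free-Forgetful adjunction
maps each element of X to a generator of F(X). For X = S + T (disjoint
union in Set), |S + T| = |S| + |T|.
Total mappings = 7 + 6 = 13.

13


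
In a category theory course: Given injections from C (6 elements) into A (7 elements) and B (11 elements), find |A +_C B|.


The pushout A +_C B identifies the images of C in A and B.
|A +_C B| = |A| + |B| - |C| (for injections).
= 7 + 11 - 6 = 12

12


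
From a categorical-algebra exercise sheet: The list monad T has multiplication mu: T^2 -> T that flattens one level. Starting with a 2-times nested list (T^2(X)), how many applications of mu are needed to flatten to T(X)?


Each application of mu: T^2 -> T removes one layer of nesting.
Starting at depth 2 (i.e., T^2(X)), we need to reach T(X).
Number of mu applications = 2 - 1 = 1

1


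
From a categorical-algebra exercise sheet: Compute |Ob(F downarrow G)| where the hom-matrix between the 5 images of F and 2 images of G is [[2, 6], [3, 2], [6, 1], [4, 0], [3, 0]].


Objects of (F downarrow G) are triples (a, b, h: F(a)->G(b)).
The count equals the sum of all entries in the hom-matrix.
sum(row 0) = 8
sum(row 1) = 5
sum(row 2) = 7
sum(row 3) = 4
sum(row 4) = 3
Grand total = 27

27


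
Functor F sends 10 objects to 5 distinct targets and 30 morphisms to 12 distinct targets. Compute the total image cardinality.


The image of F consists of distinct objects and distinct morphisms.
|Im(F)| on objects = 5
|Im(F)| on morphisms = 12
Total image cardinality = 5 + 12 = 17

17


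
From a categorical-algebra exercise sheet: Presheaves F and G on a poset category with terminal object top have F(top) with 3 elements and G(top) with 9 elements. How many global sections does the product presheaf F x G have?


Global sections of a presheaf on a poset with terminal top satisfy
Gamma(H) ~ H(top). Presheaves admit pointwise products, so
(F x G)(top) = F(top) x G(top) (Cartesian product).
|Gamma(F x G)| = |F(top)| * |G(top)| = 3 * 9 = 27.

27


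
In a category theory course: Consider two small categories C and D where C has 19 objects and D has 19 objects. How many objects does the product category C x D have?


The product category C x D has objects that are pairs (c, d).
Number of pairs = |Ob(C)| * |Ob(D)| = 19 * 19 = 361

361


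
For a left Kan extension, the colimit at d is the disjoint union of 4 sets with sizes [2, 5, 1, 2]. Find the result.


Pointwise, the left Kan extension (Lan_F H)(d) is the colimit, indexed
by the comma category (F downarrow d), of H composed with the
projection (F downarrow d) -> C. Here that colimit is given
as a coproduct (disjoint union) of sets, so its cardinality is the
sum of the sizes of the summands.
Coproduct of sets with sizes: 2 + 5 + 1 + 2
= 10

10


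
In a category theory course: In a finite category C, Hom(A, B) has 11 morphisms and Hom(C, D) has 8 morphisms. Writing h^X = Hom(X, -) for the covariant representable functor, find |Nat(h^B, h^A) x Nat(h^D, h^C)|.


By the Yoneda lemma, Nat(h^B, h^A) is isomorphic to Hom(A, B),
so |Nat(h^B, h^A)| = |Hom(A, B)| and |Nat(h^D, h^C)| = |Hom(C, D)|.
|Hom(A, B)| = 11, |Hom(C, D)| = 8.
|Nat(h^B, h^A) x Nat(h^D, h^C)| = 11 * 8 = 88

88


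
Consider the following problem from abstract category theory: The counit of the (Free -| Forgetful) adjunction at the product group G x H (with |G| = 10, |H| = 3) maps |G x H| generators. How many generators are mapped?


The counit epsilon_K: F(U(K)) -> K of the Free-Forgetful adjunction
maps |K| generators of F(U(K)) into K. For K = G x H (the product group),
|G x H| = |G| * |H|.
Total generators mapped = 10 * 3 = 30.

30


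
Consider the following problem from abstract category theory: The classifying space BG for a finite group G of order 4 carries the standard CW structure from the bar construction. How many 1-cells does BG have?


In the bar-construction CW model of BG, the n-cells are indexed by
n-tuples [g_1|...|g_n] of non-identity elements of G (degenerate
simplices with some g_i = e do not contribute cells), so there are
(|G| - 1)^n n-cells.
For dim = 1 with |G| = 4:
cells = (4 - 1)^1 = 3^1 = 3

3


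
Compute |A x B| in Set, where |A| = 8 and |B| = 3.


In Set, the product A x B is the Cartesian product.
By the universal property, |A x B| = |A| * |B|.
|A x B| = 8 * 3 = 24

24


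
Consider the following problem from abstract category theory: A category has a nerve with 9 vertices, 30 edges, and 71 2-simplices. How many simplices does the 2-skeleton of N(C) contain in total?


The 2-skeleton of the nerve N(C) consists of simplices in dimensions 0, 1, 2:
  |N(C)_0| = 9 (objects)
  |N(C)_1| = 30 (morphisms)
  |N(C)_2| = 71 (composable pairs)
Total = 9 + 30 + 71 = 110

110


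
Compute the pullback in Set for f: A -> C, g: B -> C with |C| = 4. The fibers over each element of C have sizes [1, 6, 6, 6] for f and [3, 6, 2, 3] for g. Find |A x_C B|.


The pullback A x_C B consists of pairs (a, b) with f(a) = g(b).
For each element c in C, the fiber product has |f^-1(c)| * |g^-1(c)| elements.
Summing over C: 1 * 3 + 6 * 6 + 6 * 2 + 6 * 3
= 3 + 36 + 12 + 18 = 69

69


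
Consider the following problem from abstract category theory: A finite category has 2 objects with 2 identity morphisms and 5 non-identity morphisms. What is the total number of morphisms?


Each object has an identity morphism, giving 2 identities.
Adding the 5 non-identity morphisms:
Total = 2 + 5 = 7

7


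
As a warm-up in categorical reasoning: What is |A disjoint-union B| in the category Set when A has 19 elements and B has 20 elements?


In Set, the coproduct A + B is the disjoint union.
|A + B| = |A| + |B| = 19 + 20 = 39

39


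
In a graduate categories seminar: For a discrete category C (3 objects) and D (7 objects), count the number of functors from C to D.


A functor from a discrete category C to D is determined by
where each object maps. Each of the 3 objects of C can map
to any of the 7 objects of D independently.
Number of functors = 7^3 = 343

343


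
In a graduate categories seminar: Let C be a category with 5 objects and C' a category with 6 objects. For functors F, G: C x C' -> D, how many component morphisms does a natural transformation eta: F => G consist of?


A natural transformation eta: F => G assigns one component morphism per
object of the domain category.
The domain is the product category C x C', so
|Ob(C x C')| = |Ob(C)| * |Ob(C')| = 5 * 6 = 30.
Therefore eta has 30 component morphisms.

30


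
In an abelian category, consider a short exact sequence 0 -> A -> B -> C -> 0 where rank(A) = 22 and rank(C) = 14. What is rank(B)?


For a short exact sequence 0 -> A -> B -> C -> 0,
rank is additive: rank(B) = rank(A) + rank(C).
rank(B) = 22 + 14 = 36

36


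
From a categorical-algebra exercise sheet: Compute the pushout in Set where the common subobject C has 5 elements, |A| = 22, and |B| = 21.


The pushout A +_C B identifies the images of C in A and B.
|A +_C B| = |A| + |B| - |C| (for injections).
= 22 + 21 - 5 = 38

38


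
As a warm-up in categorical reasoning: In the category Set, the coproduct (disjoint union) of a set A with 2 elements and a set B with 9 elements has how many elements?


In Set, the coproduct A + B is the disjoint union.
|A + B| = |A| + |B| = 2 + 9 = 11

11


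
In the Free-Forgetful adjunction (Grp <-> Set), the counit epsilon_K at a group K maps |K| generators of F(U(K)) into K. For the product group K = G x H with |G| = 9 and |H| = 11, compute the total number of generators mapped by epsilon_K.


The counit epsilon_K: F(U(K)) -> K of the Free-Forgetful adjunction
maps |K| generators of F(U(K)) into K. For K = G x H (the product group),
|G x H| = |G| * |H|.
Total generators mapped = 9 * 11 = 99.

99


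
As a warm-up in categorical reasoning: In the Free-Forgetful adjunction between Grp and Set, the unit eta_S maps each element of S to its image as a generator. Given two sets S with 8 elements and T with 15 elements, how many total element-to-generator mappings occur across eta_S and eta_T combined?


The unit eta_X: X -> U(F(X)) of the Free-Forgetful adjunction
maps each element of X to a generator of F(X). For X = S + T (disjoint
union in Set), |S + T| = |S| + |T|.
Total mappings = 8 + 15 = 23.

23


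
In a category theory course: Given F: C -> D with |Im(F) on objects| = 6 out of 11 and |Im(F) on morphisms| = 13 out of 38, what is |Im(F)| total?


The image of F consists of distinct objects and distinct morphisms.
|Im(F)| on objects = 6
|Im(F)| on morphisms = 13
Total image cardinality = 6 + 13 = 19

19


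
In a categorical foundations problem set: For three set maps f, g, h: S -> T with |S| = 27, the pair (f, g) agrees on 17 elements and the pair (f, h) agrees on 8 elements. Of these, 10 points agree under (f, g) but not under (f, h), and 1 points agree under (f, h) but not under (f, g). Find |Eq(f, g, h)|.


Eq(f, g, h) is the triple-agreement set: points in S where all three
maps take the same value. Using inclusion-exclusion on the pairwise data:
Pair (f, g) agrees on 17 points; pair (f, h) on 8 points.
Points agreeing under (f, g) but not (f, h) = 10; under (f, h) but not (f, g) = 1.
Triple-agreement = agreement-in-(f, g) minus points that agree under (f, g) but not (f, h):
|Eq(f, g, h)| = 17 - 10 = 7
(cross-check via (f, h): 8 - 1 = 7.)

7


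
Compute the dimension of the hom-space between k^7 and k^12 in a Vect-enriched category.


In Vect-enriched categories, Hom(k^n, k^m) is the space of m x n matrices.
dim(Hom(k^7, k^12)) = 12 * 7 = 84

84


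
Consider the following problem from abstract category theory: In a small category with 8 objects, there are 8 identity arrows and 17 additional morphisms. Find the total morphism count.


Each object has an identity morphism, giving 8 identities.
Adding the 17 non-identity morphisms:
Total = 8 + 17 = 25

25


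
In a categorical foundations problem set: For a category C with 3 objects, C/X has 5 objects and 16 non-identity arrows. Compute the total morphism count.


In the slice category C/X, objects are morphisms to X.
Identity morphisms: 5 (one per object of C/X).
Non-identity morphisms: 16.
Total = 5 + 16 = 21

21


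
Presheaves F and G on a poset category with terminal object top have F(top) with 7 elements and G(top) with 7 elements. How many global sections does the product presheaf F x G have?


Global sections of a presheaf on a poset with terminal top satisfy
Gamma(H) ~ H(top). Presheaves admit pointwise products, so
(F x G)(top) = F(top) x G(top) (Cartesian product).
|Gamma(F x G)| = |F(top)| * |G(top)| = 7 * 7 = 49.

49


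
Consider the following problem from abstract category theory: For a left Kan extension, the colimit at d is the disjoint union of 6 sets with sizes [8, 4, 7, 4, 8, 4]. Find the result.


Pointwise, the left Kan extension (Lan_F H)(d) is the colimit, indexed
by the comma category (F downarrow d), of H composed with the
projection (F downarrow d) -> C. Here that colimit is given
as a coproduct (disjoint union) of sets, so its cardinality is the
sum of the sizes of the summands.
Coproduct of sets with sizes: 8 + 4 + 7 + 4 + 8 + 4
= 35

35


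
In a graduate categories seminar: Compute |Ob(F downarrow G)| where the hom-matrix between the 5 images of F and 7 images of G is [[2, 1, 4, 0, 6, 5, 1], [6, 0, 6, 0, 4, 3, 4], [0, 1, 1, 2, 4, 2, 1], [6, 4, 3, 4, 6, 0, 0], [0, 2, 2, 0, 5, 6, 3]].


Objects of (F downarrow G) are triples (a, b, h: F(a)->G(b)).
The count equals the sum of all entries in the hom-matrix.
sum(row 0) = 19
sum(row 1) = 23
sum(row 2) = 11
sum(row 3) = 23
sum(row 4) = 18
Grand total = 94

94


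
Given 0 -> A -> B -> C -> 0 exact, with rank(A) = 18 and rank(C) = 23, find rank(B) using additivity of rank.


For a short exact sequence 0 -> A -> B -> C -> 0,
rank is additive: rank(B) = rank(A) + rank(C).
rank(B) = 18 + 23 = 41

41


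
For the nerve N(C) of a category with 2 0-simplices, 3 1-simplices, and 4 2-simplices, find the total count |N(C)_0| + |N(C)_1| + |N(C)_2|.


The 2-skeleton of the nerve N(C) consists of simplices in dimensions 0, 1, 2:
  |N(C)_0| = 2 (objects)
  |N(C)_1| = 3 (morphisms)
  |N(C)_2| = 4 (composable pairs)
Total = 2 + 3 + 4 = 9

9


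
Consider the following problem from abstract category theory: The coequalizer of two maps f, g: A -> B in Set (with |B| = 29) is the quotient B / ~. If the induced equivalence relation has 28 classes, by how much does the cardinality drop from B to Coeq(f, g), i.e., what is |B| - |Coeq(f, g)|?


The coequalizer Coeq(f, g) = B / ~ has one element per equivalence class.
|B| = 29, |Coeq(f, g)| = 28.
|B| - |Coeq(f, g)| = 29 - 28 = 1.

1


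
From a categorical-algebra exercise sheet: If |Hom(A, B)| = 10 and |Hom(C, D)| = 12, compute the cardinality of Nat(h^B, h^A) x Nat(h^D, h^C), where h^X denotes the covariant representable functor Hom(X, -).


By the Yoneda lemma, Nat(h^B, h^A) is isomorphic to Hom(A, B),
so |Nat(h^B, h^A)| = |Hom(A, B)| and |Nat(h^D, h^C)| = |Hom(C, D)|.
|Hom(A, B)| = 10, |Hom(C, D)| = 12.
|Nat(h^B, h^A) x Nat(h^D, h^C)| = 10 * 12 = 120

120


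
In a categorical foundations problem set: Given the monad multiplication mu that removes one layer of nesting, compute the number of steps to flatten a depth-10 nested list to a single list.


Each application of mu: T^2 -> T removes one layer of nesting.
Starting at depth 10 (i.e., T^10(X)), we need to reach T(X).
Number of mu applications = 10 - 1 = 9

9


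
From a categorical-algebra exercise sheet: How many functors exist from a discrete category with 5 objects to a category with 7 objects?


A functor from a discrete category C to D is determined by
where each object maps. Each of the 5 objects of C can map
to any of the 7 objects of D independently.
Number of functors = 7^5 = 16807

16807


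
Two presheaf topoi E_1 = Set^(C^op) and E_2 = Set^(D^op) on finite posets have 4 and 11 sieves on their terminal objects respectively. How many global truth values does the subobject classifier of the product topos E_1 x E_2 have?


In a product of presheaf topoi E_1 x E_2, the subobject classifier
is Omega = Omega_1 x Omega_2 (componentwise), so
|Omega(top)| = |Omega_1(top_1)| * |Omega_2(top_2)|.
= 4 * 11 = 44.

44


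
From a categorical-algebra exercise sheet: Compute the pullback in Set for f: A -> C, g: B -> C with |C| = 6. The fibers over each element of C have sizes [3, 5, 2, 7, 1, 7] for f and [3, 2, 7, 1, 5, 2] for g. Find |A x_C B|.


The pullback A x_C B consists of pairs (a, b) with f(a) = g(b).
For each element c in C, the fiber product has |f^-1(c)| * |g^-1(c)| elements.
Summing over C: 3 * 3 + 5 * 2 + 2 * 7 + 7 * 1 + 1 * 5 + 7 * 2
= 9 + 10 + 14 + 7 + 5 + 14 = 59

59


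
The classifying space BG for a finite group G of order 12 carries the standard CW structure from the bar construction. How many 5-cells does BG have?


In the bar-construction CW model of BG, the n-cells are indexed by
n-tuples [g_1|...|g_n] of non-identity elements of G (degenerate
simplices with some g_i = e do not contribute cells), so there are
(|G| - 1)^n n-cells.
For dim = 5 with |G| = 12:
cells = (12 - 1)^5 = 11^5 = 161051

161051


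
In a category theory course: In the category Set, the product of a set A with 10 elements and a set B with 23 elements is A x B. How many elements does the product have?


In Set, the product A x B is the Cartesian product.
By the universal property, |A x B| = |A| * |B|.
|A x B| = 10 * 23 = 230

230


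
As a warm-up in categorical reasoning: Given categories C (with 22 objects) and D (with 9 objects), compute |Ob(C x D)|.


The product category C x D has objects that are pairs (c, d).
Number of pairs = |Ob(C)| * |Ob(D)| = 22 * 9 = 198

198


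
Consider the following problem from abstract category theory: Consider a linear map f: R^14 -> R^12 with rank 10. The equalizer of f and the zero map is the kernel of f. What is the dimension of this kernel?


The equalizer of f and the zero map is ker(f).
By the rank-nullity theorem: dim(ker(f)) = dim(domain) - rank(f).
dim(ker(f)) = 14 - 10 = 4

4


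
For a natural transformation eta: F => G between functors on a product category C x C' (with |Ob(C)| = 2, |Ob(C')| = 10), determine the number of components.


A natural transformation eta: F => G assigns one component morphism per
object of the domain category.
The domain is the product category C x C', so
|Ob(C x C')| = |Ob(C)| * |Ob(C')| = 2 * 10 = 20.
Therefore eta has 20 component morphisms.

20
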